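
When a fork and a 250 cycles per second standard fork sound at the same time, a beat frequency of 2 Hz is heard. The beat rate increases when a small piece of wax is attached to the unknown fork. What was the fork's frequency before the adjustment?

248 Hz

|f − 250| = 2, so the fork was at either 248 Hz or 252 Hz.
Loading a fork with wax lowers its frequency; the adjustment lowers the fork's frequency.
The beat rate rose, so the adjustment moved the fork further from 250 Hz — it was already below the reference.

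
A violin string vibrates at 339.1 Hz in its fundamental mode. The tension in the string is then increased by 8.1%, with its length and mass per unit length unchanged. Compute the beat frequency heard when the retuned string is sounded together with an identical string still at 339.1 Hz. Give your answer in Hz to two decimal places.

For a string, f ∝ √T, so the new frequency is 339.1·√1.081 = 352.5662 Hz.
f_beat = |352.5662 − 339.1| = 13.47 Hz.

13.47 Hz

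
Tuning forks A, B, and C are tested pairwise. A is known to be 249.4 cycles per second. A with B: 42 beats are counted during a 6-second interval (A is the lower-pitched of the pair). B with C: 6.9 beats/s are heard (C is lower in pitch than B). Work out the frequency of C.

249.5 Hz

A–B: Beat frequency = 42/6 = 7 Hz.
B is above A, so f_B = 249.4 + 7 = 256.4 Hz.
C is below B, so f_C = 256.4 − 6.9 = 249.5 Hz.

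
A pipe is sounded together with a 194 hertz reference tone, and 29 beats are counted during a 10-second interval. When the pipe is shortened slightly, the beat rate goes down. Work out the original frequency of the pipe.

Beat frequency = 29/10 = 2.9 Hz.
|f − 194| = 2.9, so the pipe was at either 191.1 Hz or 196.9 Hz.
A shorter pipe has a higher fundamental; the adjustment raises the pipe's frequency.
The beat rate fell, so the adjustment moved the pipe toward 194 Hz — it must have started below the reference.

191.1 Hz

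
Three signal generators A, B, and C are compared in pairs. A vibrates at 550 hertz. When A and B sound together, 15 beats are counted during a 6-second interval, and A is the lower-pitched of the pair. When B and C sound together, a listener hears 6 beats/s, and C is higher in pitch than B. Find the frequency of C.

A–B: Beat frequency = 15/6 = 2.5 Hz.
B is above A, so f_B = 550 + 2.5 = 552.5 Hz.
C is above B, so f_C = 552.5 + 6 = 558.5 Hz.

558.5 Hz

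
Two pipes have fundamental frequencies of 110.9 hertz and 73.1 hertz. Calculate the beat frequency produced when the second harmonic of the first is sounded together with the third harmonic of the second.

Second harmonic of the first: 2·110.9 = 221.8 Hz.
Third harmonic of the second: 3·73.1 = 219.3 Hz.
f_beat = |221.8 − 219.3| = 2.5 Hz.

2.5 Hz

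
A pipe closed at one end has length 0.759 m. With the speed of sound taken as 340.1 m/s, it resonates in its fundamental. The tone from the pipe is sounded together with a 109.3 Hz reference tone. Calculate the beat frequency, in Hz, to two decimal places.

Closed pipe (odd harmonics): f_n = n·v/(4L) = 1·340.1/(4·0.759) = 112.0224 Hz.
f_beat = |112.0224 − 109.3| = 2.72 Hz.

2.72 Hz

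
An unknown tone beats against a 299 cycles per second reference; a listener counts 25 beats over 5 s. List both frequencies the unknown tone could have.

294 Hz or 304 Hz

Beat frequency = 25/5 = 5 Hz.
|f − 299| = 5, so f = 299 ± 5.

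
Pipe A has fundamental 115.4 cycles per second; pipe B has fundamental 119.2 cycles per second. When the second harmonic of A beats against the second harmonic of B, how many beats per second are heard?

7.6 Hz

Second harmonic of the first: 2·115.4 = 230.8 Hz.
Second harmonic of the second: 2·119.2 = 238.4 Hz.
f_beat = |230.8 − 238.4| = 7.6 Hz.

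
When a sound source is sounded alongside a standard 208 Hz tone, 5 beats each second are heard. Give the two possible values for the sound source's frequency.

|f − 208| = 5, so f = 208 ± 5.

203 Hz or 213 Hz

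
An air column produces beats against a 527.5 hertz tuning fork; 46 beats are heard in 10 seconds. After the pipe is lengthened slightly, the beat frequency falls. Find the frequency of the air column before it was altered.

Beat frequency = 46/10 = 4.6 Hz.
|f − 527.5| = 4.6, so the air column was at either 522.9 Hz or 532.1 Hz.
A longer pipe has a lower fundamental; the adjustment lowers the air column's frequency.
The beat rate fell, so the adjustment moved the air column toward 527.5 Hz — it must have started above the reference.

532.1 Hz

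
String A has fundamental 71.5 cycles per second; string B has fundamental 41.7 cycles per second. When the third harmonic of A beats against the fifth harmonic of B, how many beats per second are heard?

Third harmonic of the first: 3·71.5 = 214.5 Hz.
Fifth harmonic of the second: 5·41.7 = 208.5 Hz.
f_beat = |214.5 − 208.5| = 6.0 Hz.

6.0 Hz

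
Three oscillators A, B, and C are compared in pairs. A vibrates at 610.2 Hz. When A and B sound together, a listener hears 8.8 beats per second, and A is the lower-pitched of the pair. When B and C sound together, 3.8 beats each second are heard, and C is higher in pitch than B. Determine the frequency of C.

622.8 Hz

B is above A, so f_B = 610.2 + 8.8 = 619 Hz.
C is above B, so f_C = 619 + 3.8 = 622.8 Hz.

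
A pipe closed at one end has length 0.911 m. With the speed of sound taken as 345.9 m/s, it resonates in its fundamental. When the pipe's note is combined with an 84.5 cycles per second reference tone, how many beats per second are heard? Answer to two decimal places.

10.42 Hz

Closed pipe (odd harmonics): f_n = n·v/(4L) = 1·345.9/(4·0.911) = 94.9232 Hz.
f_beat = |94.9232 − 84.5| = 10.42 Hz.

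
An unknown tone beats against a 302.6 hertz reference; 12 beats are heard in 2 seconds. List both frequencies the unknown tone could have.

296.6 Hz or 308.6 Hz

Beat frequency = 12/2 = 6 Hz.
|f − 302.6| = 6, so f = 302.6 ± 6.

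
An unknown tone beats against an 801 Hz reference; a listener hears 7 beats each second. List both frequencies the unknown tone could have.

|f − 801| = 7, so f = 801 ± 7.

794 Hz or 808 Hz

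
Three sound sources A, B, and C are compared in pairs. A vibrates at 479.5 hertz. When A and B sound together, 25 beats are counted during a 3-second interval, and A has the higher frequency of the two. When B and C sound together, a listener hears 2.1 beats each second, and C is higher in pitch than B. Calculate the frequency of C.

473.2667 Hz

A–B: Beat frequency = 25/3 = 8.3333 Hz.
B is below A, so f_B = 479.5 − 8.3333 = 471.1667 Hz.
C is above B, so f_C = 471.1667 + 2.1 = 473.2667 Hz.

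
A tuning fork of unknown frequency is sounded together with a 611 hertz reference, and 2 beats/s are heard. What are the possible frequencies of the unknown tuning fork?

609 Hz or 613 Hz

|f − 611| = 2, so f = 611 ± 2.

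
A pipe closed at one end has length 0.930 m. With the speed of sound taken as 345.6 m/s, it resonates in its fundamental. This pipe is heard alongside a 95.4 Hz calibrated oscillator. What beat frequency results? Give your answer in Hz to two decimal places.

Closed pipe (odd harmonics): f_n = n·v/(4L) = 1·345.6/(4·0.930) = 92.9032 Hz.
f_beat = |92.9032 − 95.4| = 2.50 Hz.

2.50 Hz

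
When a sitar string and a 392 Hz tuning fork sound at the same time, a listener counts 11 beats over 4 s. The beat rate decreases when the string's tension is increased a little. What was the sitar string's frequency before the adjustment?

389.25 Hz

Beat frequency = 11/4 = 2.75 Hz.
|f − 392| = 2.75, so the sitar string was at either 389.25 Hz or 394.75 Hz.
Higher tension means higher frequency; the adjustment raises the sitar string's frequency.
The beat rate fell, so the adjustment moved the sitar string toward 392 Hz — it must have started below the reference.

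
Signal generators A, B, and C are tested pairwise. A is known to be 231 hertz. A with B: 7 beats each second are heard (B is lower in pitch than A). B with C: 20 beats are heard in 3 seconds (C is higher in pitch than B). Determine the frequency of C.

230.6667 Hz

B is below A, so f_B = 231 − 7 = 224 Hz.
B–C: Beat frequency = 20/3 = 6.6667 Hz.
C is above B, so f_C = 224 + 6.6667 = 230.6667 Hz.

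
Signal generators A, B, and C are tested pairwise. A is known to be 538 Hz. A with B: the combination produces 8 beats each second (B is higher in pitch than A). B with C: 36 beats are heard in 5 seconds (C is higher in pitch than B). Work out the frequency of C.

B is above A, so f_B = 538 + 8 = 546 Hz.
B–C: Beat frequency = 36/5 = 7.2 Hz.
C is above B, so f_C = 546 + 7.2 = 553.2 Hz.

553.2 Hz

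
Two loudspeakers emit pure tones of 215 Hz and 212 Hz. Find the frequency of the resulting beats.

f_beat = |f₁ − f₂|.
|215 − 212| = 3 Hz.

3 Hz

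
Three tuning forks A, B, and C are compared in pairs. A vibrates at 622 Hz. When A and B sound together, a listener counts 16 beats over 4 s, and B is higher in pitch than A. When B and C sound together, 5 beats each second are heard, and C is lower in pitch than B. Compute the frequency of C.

A–B: Beat frequency = 16/4 = 4 Hz.
B is above A, so f_B = 622 + 4 = 626 Hz.
C is below B, so f_C = 626 − 5 = 621 Hz.

621 Hz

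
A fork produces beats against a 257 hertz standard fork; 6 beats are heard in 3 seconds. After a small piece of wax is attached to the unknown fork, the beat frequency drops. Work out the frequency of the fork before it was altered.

259 Hz

Beat frequency = 6/3 = 2 Hz.
|f − 257| = 2, so the fork was at either 255 Hz or 259 Hz.
Loading a fork with wax lowers its frequency; the adjustment lowers the fork's frequency.
The beat rate fell, so the adjustment moved the fork toward 257 Hz — it must have started above the reference.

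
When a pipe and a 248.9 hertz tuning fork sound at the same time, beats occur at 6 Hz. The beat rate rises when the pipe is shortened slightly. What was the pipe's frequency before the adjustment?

254.9 Hz

|f − 248.9| = 6, so the pipe was at either 242.9 Hz or 254.9 Hz.
A shorter pipe has a higher fundamental; the adjustment raises the pipe's frequency.
The beat rate rose, so the adjustment moved the pipe further from 248.9 Hz — it was already above the reference.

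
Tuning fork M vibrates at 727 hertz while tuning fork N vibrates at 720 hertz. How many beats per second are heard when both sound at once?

7 Hz

Beats arise from superposition of two nearby frequencies; the beat rate is |f₁ − f₂|.
|727 − 720| = 7 Hz.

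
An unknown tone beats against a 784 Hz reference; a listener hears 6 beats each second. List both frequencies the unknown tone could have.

778 Hz or 790 Hz

|f − 784| = 6, so f = 784 ± 6.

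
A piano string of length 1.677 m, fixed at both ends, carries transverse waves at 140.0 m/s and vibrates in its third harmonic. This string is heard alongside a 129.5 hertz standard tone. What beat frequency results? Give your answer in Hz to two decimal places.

4.28 Hz

For a string fixed at both ends, f_n = n·v/(2L) = 3·140.0/(2·1.677) = 125.2236 Hz.
f_beat = |125.2236 − 129.5| = 4.28 Hz.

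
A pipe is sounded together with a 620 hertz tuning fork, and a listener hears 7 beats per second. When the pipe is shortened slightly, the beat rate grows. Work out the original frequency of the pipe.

627 Hz

|f − 620| = 7, so the pipe was at either 613 Hz or 627 Hz.
A shorter pipe has a higher fundamental; the adjustment raises the pipe's frequency.
The beat rate rose, so the adjustment moved the pipe further from 620 Hz — it was already above the reference.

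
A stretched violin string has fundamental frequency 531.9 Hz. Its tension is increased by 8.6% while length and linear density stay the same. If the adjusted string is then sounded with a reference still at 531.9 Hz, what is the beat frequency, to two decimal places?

22.40 Hz

For a string, f ∝ √T, so the new frequency is 531.9·√1.086 = 554.3000 Hz.
f_beat = |554.3000 − 531.9| = 22.40 Hz.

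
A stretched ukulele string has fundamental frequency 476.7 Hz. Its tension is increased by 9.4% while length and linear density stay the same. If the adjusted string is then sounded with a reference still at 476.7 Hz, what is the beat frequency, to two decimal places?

21.90 Hz

For a string, f ∝ √T, so the new frequency is 476.7·√1.094 = 498.6018 Hz.
f_beat = |498.6018 − 476.7| = 21.90 Hz.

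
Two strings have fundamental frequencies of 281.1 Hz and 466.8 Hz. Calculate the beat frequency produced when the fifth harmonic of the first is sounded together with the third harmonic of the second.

Fifth harmonic of the first: 5·281.1 = 1405.5 Hz.
Third harmonic of the second: 3·466.8 = 1400.4 Hz.
f_beat = |1405.5 − 1400.4| = 5.1 Hz.

5.1 Hz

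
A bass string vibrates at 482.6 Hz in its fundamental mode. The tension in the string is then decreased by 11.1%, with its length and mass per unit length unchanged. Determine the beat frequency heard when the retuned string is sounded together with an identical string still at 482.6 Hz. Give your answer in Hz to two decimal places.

For a string, f ∝ √T, so the new frequency is 482.6·√0.889 = 455.0281 Hz.
f_beat = |455.0281 − 482.6| = 27.57 Hz.

27.57 Hz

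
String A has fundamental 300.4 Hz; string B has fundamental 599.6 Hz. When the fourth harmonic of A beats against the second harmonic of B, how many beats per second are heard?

Fourth harmonic of the first: 4·300.4 = 1201.6 Hz.
Second harmonic of the second: 2·599.6 = 1199.2 Hz.
f_beat = |1201.6 − 1199.2| = 2.4 Hz.

2.4 Hz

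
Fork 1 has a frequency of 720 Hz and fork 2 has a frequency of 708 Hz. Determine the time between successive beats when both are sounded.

f_beat = |720 − 708| = 12 Hz.
Beat period T = 1 / f_beat = 1 / 12 s.

0.083 s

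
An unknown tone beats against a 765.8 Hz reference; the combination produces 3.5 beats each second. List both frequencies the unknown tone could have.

762.3 Hz or 769.3 Hz

|f − 765.8| = 3.5, so f = 765.8 ± 3.5.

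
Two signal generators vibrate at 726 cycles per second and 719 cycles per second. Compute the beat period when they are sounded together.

0.143 s

f_beat = |726 − 719| = 7 Hz.
Beat period T = 1 / f_beat = 1 / 7 s.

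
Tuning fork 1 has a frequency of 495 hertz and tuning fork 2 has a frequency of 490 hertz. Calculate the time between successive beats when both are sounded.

f_beat = |495 − 490| = 5 Hz.
Beat period T = 1 / f_beat = 1 / 5 s.

0.200 s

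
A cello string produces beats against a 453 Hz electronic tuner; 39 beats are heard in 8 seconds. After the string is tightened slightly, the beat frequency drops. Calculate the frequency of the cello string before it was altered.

448.125 Hz

Beat frequency = 39/8 = 4.875 Hz.
|f − 453| = 4.875, so the cello string was at either 448.125 Hz or 457.875 Hz.
Increasing tension raises a string's frequency; the adjustment raises the cello string's frequency.
The beat rate fell, so the adjustment moved the cello string toward 453 Hz — it must have started below the reference.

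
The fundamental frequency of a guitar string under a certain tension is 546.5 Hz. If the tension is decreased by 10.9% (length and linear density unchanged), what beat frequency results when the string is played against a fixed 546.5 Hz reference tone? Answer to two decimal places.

30.64 Hz

For a string, f ∝ √T, so the new frequency is 546.5·√0.891 = 515.8566 Hz.
f_beat = |515.8566 − 546.5| = 30.64 Hz.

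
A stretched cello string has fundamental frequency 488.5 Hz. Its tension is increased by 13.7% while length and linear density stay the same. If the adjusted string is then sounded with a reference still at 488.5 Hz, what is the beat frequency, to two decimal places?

For a string, f ∝ √T, so the new frequency is 488.5·√1.137 = 520.8885 Hz.
f_beat = |520.8885 − 488.5| = 32.39 Hz.

32.39 Hz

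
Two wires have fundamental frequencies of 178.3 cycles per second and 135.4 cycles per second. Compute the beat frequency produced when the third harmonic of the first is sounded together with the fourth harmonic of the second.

Third harmonic of the first: 3·178.3 = 534.9 Hz.
Fourth harmonic of the second: 4·135.4 = 541.6 Hz.
f_beat = |534.9 − 541.6| = 6.7 Hz.

6.7 Hz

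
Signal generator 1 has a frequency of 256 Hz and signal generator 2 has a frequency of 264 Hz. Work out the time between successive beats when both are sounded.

0.125 s

f_beat = |256 − 264| = 8 Hz.
Beat period T = 1 / f_beat = 1 / 8 s.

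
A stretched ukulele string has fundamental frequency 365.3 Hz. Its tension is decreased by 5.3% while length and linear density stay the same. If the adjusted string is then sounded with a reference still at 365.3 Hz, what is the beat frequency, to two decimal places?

9.81 Hz

For a string, f ∝ √T, so the new frequency is 365.3·√0.947 = 355.4878 Hz.
f_beat = |355.4878 − 365.3| = 9.81 Hz.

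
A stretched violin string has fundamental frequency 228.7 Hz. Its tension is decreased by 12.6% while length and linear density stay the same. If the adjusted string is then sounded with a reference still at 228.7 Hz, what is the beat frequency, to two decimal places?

For a string, f ∝ √T, so the new frequency is 228.7·√0.874 = 213.8070 Hz.
f_beat = |213.8070 − 228.7| = 14.89 Hz.

14.89 Hz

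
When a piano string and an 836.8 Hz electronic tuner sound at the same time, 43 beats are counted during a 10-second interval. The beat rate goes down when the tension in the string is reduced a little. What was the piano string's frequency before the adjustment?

Beat frequency = 43/10 = 4.3 Hz.
|f − 836.8| = 4.3, so the piano string was at either 832.5 Hz or 841.1 Hz.
Lower tension means lower frequency; the adjustment lowers the piano string's frequency.
The beat rate fell, so the adjustment moved the piano string toward 836.8 Hz — it must have started above the reference.

841.1 Hz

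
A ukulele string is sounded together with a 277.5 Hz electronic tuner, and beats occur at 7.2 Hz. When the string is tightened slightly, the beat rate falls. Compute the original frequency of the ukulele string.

270.3 Hz

|f − 277.5| = 7.2, so the ukulele string was at either 270.3 Hz or 284.7 Hz.
Increasing tension raises a string's frequency; the adjustment raises the ukulele string's frequency.
The beat rate fell, so the adjustment moved the ukulele string toward 277.5 Hz — it must have started below the reference.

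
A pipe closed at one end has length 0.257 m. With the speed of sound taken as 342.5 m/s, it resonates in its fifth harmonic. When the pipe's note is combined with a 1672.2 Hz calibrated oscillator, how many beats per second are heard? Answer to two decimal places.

6.34 Hz

Closed pipe (odd harmonics): f_n = n·v/(4L) = 5·342.5/(4·0.257) = 1665.8560 Hz.
f_beat = |1665.8560 − 1672.2| = 6.34 Hz.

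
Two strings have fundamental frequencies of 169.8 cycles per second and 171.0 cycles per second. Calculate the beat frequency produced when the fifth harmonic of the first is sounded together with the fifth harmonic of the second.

Fifth harmonic of the first: 5·169.8 = 849.0 Hz.
Fifth harmonic of the second: 5·171.0 = 855.0 Hz.
f_beat = |849.0 − 855.0| = 6.0 Hz.

6.0 Hz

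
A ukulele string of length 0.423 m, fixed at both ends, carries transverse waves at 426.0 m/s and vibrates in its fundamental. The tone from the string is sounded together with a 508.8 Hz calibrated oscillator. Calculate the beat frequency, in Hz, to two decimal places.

For a string fixed at both ends, f_n = n·v/(2L) = 1·426.0/(2·0.423) = 503.5461 Hz.
f_beat = |503.5461 − 508.8| = 5.25 Hz.

5.25 Hz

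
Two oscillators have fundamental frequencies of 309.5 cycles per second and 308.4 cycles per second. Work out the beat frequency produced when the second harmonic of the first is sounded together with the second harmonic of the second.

Second harmonic of the first: 2·309.5 = 619.0 Hz.
Second harmonic of the second: 2·308.4 = 616.8 Hz.
f_beat = |619.0 − 616.8| = 2.2 Hz.

2.2 Hz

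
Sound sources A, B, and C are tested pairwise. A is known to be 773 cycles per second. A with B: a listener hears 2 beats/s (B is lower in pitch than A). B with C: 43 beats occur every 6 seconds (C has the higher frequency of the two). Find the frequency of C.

B is below A, so f_B = 773 − 2 = 771 Hz.
B–C: Beat frequency = 43/6 = 7.1667 Hz.
C is above B, so f_C = 771 + 7.1667 = 778.1667 Hz.

778.1667 Hz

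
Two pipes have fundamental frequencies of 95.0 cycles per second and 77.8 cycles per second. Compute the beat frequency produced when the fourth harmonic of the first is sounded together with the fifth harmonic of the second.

9.0 Hz

Fourth harmonic of the first: 4·95.0 = 380.0 Hz.
Fifth harmonic of the second: 5·77.8 = 389.0 Hz.
f_beat = |380.0 − 389.0| = 9.0 Hz.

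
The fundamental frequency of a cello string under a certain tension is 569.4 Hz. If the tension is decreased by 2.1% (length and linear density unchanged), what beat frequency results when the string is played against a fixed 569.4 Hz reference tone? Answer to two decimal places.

6.01 Hz

For a string, f ∝ √T, so the new frequency is 569.4·√0.979 = 563.3896 Hz.
f_beat = |563.3896 − 569.4| = 6.01 Hz.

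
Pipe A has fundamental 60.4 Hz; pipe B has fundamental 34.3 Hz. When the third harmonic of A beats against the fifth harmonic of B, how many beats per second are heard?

Third harmonic of the first: 3·60.4 = 181.2 Hz.
Fifth harmonic of the second: 5·34.3 = 171.5 Hz.
f_beat = |181.2 − 171.5| = 9.7 Hz.

9.7 Hz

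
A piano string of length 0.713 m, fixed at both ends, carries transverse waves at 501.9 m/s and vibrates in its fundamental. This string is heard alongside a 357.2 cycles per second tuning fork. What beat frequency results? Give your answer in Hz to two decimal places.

For a string fixed at both ends, f_n = n·v/(2L) = 1·501.9/(2·0.713) = 351.9635 Hz.
f_beat = |351.9635 − 357.2| = 5.24 Hz.

5.24 Hz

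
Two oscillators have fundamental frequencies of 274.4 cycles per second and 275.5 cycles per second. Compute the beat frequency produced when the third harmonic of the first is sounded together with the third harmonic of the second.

Third harmonic of the first: 3·274.4 = 823.2 Hz.
Third harmonic of the second: 3·275.5 = 826.5 Hz.
f_beat = |823.2 − 826.5| = 3.3 Hz.

3.3 Hz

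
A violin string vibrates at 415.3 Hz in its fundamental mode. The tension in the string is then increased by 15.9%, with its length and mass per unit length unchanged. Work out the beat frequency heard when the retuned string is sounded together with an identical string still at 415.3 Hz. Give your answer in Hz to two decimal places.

31.80 Hz

For a string, f ∝ √T, so the new frequency is 415.3·√1.159 = 447.0989 Hz.
f_beat = |447.0989 − 415.3| = 31.80 Hz.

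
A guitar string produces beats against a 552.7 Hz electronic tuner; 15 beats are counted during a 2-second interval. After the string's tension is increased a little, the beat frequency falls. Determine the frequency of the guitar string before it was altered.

Beat frequency = 15/2 = 7.5 Hz.
|f − 552.7| = 7.5, so the guitar string was at either 545.2 Hz or 560.2 Hz.
Higher tension means higher frequency; the adjustment raises the guitar string's frequency.
The beat rate fell, so the adjustment moved the guitar string toward 552.7 Hz — it must have started below the reference.

545.2 Hz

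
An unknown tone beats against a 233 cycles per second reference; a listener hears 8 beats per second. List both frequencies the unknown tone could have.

225 Hz or 241 Hz

|f − 233| = 8, so f = 233 ± 8.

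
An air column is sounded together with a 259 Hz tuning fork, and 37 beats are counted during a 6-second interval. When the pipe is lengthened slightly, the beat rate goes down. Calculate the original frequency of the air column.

265.1667 Hz

Beat frequency = 37/6 = 6.1667 Hz.
|f − 259| = 6.1667, so the air column was at either 252.8333 Hz or 265.1667 Hz.
A longer pipe has a lower fundamental; the adjustment lowers the air column's frequency.
The beat rate fell, so the adjustment moved the air column toward 259 Hz — it must have started above the reference.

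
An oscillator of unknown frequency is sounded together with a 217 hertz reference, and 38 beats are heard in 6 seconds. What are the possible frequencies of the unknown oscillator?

210.6667 Hz or 223.3333 Hz

Beat frequency = 38/6 = 6.3333 Hz.
|f − 217| = 6.3333, so f = 217 ± 6.3333.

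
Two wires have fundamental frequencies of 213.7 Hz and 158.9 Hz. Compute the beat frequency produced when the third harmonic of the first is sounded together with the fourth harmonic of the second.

5.5 Hz

Third harmonic of the first: 3·213.7 = 641.1 Hz.
Fourth harmonic of the second: 4·158.9 = 635.6 Hz.
f_beat = |641.1 − 635.6| = 5.5 Hz.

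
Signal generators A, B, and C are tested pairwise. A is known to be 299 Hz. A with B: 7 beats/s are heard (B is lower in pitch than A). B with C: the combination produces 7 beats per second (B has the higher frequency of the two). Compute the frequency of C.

285 Hz

B is below A, so f_B = 299 − 7 = 292 Hz.
C is below B, so f_C = 292 − 7 = 285 Hz.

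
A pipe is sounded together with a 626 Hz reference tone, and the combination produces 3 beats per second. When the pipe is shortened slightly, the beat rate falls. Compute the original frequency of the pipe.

|f − 626| = 3, so the pipe was at either 623 Hz or 629 Hz.
A shorter pipe has a higher fundamental; the adjustment raises the pipe's frequency.
The beat rate fell, so the adjustment moved the pipe toward 626 Hz — it must have started below the reference.

623 Hz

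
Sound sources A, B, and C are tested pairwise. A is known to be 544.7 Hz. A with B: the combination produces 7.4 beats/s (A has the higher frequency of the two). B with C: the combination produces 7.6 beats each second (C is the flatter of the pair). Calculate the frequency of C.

529.7 Hz

B is below A, so f_B = 544.7 − 7.4 = 537.3 Hz.
C is below B, so f_C = 537.3 − 7.6 = 529.7 Hz.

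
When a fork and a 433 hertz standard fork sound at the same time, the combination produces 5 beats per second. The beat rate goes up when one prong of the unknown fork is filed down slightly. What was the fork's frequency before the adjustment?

|f − 433| = 5, so the fork was at either 428 Hz or 438 Hz.
Filing a prong removes mass and raises the fork's frequency; the adjustment raises the fork's frequency.
The beat rate rose, so the adjustment moved the fork further from 433 Hz — it was already above the reference.

438 Hz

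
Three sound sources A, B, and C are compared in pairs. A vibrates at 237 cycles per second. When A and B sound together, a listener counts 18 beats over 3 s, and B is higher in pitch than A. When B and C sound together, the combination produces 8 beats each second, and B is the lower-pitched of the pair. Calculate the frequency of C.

A–B: Beat frequency = 18/3 = 6 Hz.
B is above A, so f_B = 237 + 6 = 243 Hz.
C is above B, so f_C = 243 + 8 = 251 Hz.

251 Hz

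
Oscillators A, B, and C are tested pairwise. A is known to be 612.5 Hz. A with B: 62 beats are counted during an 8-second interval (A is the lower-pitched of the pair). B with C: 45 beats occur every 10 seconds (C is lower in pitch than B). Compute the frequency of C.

A–B: Beat frequency = 62/8 = 7.75 Hz.
B is above A, so f_B = 612.5 + 7.75 = 620.25 Hz.
B–C: Beat frequency = 45/10 = 4.5 Hz.
C is below B, so f_C = 620.25 − 4.5 = 615.75 Hz.

615.75 Hz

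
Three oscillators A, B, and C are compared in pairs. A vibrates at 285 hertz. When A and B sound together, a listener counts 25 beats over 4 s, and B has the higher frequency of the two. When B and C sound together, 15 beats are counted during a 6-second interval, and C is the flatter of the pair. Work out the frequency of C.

288.75 Hz

A–B: Beat frequency = 25/4 = 6.25 Hz.
B is above A, so f_B = 285 + 6.25 = 291.25 Hz.
B–C: Beat frequency = 15/6 = 2.5 Hz.
C is below B, so f_C = 291.25 − 2.5 = 288.75 Hz.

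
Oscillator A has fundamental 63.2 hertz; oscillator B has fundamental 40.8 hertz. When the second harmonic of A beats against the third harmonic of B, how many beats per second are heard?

Second harmonic of the first: 2·63.2 = 126.4 Hz.
Third harmonic of the second: 3·40.8 = 122.4 Hz.
f_beat = |126.4 − 122.4| = 4.0 Hz.

4.0 Hz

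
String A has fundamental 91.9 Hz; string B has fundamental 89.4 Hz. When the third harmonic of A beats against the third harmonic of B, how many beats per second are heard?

7.5 Hz

Third harmonic of the first: 3·91.9 = 275.7 Hz.
Third harmonic of the second: 3·89.4 = 268.2 Hz.
f_beat = |275.7 − 268.2| = 7.5 Hz.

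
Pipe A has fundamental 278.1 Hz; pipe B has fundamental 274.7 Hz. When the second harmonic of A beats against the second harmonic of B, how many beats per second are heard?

6.8 Hz

Second harmonic of the first: 2·278.1 = 556.2 Hz.
Second harmonic of the second: 2·274.7 = 549.4 Hz.
f_beat = |556.2 − 549.4| = 6.8 Hz.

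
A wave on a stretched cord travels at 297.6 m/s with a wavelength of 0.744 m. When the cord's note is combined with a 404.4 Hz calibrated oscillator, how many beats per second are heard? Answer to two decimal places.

4.40 Hz

Source frequency f = v/λ = 297.6/0.744 = 400.0000 Hz.
f_beat = |400.0000 − 404.4| = 4.40 Hz.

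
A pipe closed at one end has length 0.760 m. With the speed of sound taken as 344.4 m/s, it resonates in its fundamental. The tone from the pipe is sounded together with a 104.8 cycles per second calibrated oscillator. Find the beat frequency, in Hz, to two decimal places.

Closed pipe (odd harmonics): f_n = n·v/(4L) = 1·344.4/(4·0.760) = 113.2895 Hz.
f_beat = |113.2895 − 104.8| = 8.49 Hz.

8.49 Hz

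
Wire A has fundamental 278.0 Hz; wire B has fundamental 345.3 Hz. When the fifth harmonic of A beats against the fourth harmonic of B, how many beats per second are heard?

8.8 Hz

Fifth harmonic of the first: 5·278.0 = 1390.0 Hz.
Fourth harmonic of the second: 4·345.3 = 1381.2 Hz.
f_beat = |1390.0 − 1381.2| = 8.8 Hz.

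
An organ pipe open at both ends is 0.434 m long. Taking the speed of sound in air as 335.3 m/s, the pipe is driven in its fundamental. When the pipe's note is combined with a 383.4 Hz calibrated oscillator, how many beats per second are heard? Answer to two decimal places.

Open pipe: f_n = n·v/(2L) = 1·335.3/(2·0.434) = 386.2903 Hz.
f_beat = |386.2903 − 383.4| = 2.89 Hz.

2.89 Hz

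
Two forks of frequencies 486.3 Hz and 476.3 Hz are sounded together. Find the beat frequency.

10 Hz

The beat frequency equals the magnitude of the frequency difference.
|486.3 − 476.3| = 10 Hz.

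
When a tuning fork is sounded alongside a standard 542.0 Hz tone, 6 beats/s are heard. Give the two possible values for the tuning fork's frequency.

536 Hz or 548 Hz

|f − 542.0| = 6, so f = 542.0 ± 6.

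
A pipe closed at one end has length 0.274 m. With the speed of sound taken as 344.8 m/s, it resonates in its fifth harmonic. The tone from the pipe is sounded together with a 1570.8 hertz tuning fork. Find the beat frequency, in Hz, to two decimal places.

2.19 Hz

Closed pipe (odd harmonics): f_n = n·v/(4L) = 5·344.8/(4·0.274) = 1572.9927 Hz.
f_beat = |1572.9927 − 1570.8| = 2.19 Hz.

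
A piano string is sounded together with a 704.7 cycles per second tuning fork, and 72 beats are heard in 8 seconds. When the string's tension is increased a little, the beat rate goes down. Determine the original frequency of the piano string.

695.7 Hz

Beat frequency = 72/8 = 9 Hz.
|f − 704.7| = 9, so the piano string was at either 695.7 Hz or 713.7 Hz.
Higher tension means higher frequency; the adjustment raises the piano string's frequency.
The beat rate fell, so the adjustment moved the piano string toward 704.7 Hz — it must have started below the reference.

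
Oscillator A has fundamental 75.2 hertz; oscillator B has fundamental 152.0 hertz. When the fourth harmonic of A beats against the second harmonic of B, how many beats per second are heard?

Fourth harmonic of the first: 4·75.2 = 300.8 Hz.
Second harmonic of the second: 2·152.0 = 304.0 Hz.
f_beat = |300.8 − 304.0| = 3.2 Hz.

3.2 Hz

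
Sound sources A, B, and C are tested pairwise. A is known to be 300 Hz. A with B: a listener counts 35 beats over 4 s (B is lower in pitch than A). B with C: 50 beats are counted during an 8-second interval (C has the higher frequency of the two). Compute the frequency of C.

A–B: Beat frequency = 35/4 = 8.75 Hz.
B is below A, so f_B = 300 − 8.75 = 291.25 Hz.
B–C: Beat frequency = 50/8 = 6.25 Hz.
C is above B, so f_C = 291.25 + 6.25 = 297.5 Hz.

297.5 Hz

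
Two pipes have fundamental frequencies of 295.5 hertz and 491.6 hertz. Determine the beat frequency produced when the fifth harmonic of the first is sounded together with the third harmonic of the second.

Fifth harmonic of the first: 5·295.5 = 1477.5 Hz.
Third harmonic of the second: 3·491.6 = 1474.8 Hz.
f_beat = |1477.5 − 1474.8| = 2.7 Hz.

2.7 Hz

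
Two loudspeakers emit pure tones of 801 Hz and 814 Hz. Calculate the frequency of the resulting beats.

13 Hz

Beats arise from superposition of two nearby frequencies; the beat rate is |f₁ − f₂|.
|801 − 814| = 13 Hz.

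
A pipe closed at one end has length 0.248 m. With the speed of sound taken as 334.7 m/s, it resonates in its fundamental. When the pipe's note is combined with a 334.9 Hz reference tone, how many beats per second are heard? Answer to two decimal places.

Closed pipe (odd harmonics): f_n = n·v/(4L) = 1·334.7/(4·0.248) = 337.3992 Hz.
f_beat = |337.3992 − 334.9| = 2.50 Hz.

2.50 Hz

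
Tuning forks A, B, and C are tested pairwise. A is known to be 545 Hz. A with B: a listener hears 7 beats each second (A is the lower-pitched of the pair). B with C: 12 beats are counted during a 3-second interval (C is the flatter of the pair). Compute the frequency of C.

B is above A, so f_B = 545 + 7 = 552 Hz.
B–C: Beat frequency = 12/3 = 4 Hz.
C is below B, so f_C = 552 − 4 = 548 Hz.

548 Hz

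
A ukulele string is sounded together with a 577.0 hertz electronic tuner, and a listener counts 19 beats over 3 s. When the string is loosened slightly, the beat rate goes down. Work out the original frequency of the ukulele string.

583.3333 Hz

Beat frequency = 19/3 = 6.3333 Hz.
|f − 577.0| = 6.3333, so the ukulele string was at either 570.6667 Hz or 583.3333 Hz.
Reducing tension lowers a string's frequency; the adjustment lowers the ukulele string's frequency.
The beat rate fell, so the adjustment moved the ukulele string toward 577.0 Hz — it must have started above the reference.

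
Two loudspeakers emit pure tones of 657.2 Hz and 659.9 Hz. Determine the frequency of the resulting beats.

2.7 Hz

f_beat = |f₁ − f₂|.
|657.2 − 659.9| = 2.7 Hz.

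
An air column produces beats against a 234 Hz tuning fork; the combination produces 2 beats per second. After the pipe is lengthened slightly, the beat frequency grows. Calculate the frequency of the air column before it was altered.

232 Hz

|f − 234| = 2, so the air column was at either 232 Hz or 236 Hz.
A longer pipe has a lower fundamental; the adjustment lowers the air column's frequency.
The beat rate rose, so the adjustment moved the air column further from 234 Hz — it was already below the reference.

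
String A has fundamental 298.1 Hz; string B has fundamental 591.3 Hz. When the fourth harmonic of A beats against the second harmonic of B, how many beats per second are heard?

Fourth harmonic of the first: 4·298.1 = 1192.4 Hz.
Second harmonic of the second: 2·591.3 = 1182.6 Hz.
f_beat = |1192.4 − 1182.6| = 9.8 Hz.

9.8 Hz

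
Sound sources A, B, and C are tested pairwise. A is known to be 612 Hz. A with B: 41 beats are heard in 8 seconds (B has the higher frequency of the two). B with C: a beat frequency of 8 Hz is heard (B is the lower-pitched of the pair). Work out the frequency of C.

625.125 Hz

A–B: Beat frequency = 41/8 = 5.125 Hz.
B is above A, so f_B = 612 + 5.125 = 617.125 Hz.
C is above B, so f_C = 617.125 + 8 = 625.125 Hz.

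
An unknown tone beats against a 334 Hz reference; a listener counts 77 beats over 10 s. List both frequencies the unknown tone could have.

Beat frequency = 77/10 = 7.7 Hz.
|f − 334| = 7.7, so f = 334 ± 7.7.

326.3 Hz or 341.7 Hz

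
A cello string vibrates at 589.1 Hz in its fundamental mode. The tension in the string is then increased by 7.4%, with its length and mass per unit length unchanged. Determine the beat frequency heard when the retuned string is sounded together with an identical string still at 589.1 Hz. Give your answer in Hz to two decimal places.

21.41 Hz

For a string, f ∝ √T, so the new frequency is 589.1·√1.074 = 610.5077 Hz.
f_beat = |610.5077 − 589.1| = 21.41 Hz.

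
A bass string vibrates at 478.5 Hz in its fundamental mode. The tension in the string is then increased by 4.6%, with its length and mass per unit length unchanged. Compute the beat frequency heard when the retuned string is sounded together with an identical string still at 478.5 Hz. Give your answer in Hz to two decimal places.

For a string, f ∝ √T, so the new frequency is 478.5·√1.046 = 489.3818 Hz.
f_beat = |489.3818 − 478.5| = 10.88 Hz.

10.88 Hz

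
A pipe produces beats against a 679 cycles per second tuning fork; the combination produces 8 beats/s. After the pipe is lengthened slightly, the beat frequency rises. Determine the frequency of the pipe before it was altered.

|f − 679| = 8, so the pipe was at either 671 Hz or 687 Hz.
A longer pipe has a lower fundamental; the adjustment lowers the pipe's frequency.
The beat rate rose, so the adjustment moved the pipe further from 679 Hz — it was already below the reference.

671 Hz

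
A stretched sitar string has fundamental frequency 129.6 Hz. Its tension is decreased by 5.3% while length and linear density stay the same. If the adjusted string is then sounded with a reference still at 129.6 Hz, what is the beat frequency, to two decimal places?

3.48 Hz

For a string, f ∝ √T, so the new frequency is 129.6·√0.947 = 126.1188 Hz.
f_beat = |126.1188 − 129.6| = 3.48 Hz.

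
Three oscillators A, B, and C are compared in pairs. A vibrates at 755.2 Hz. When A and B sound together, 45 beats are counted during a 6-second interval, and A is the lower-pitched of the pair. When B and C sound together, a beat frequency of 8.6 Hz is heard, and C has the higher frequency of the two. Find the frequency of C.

771.3 Hz

A–B: Beat frequency = 45/6 = 7.5 Hz.
B is above A, so f_B = 755.2 + 7.5 = 762.7 Hz.
C is above B, so f_C = 762.7 + 8.6 = 771.3 Hz.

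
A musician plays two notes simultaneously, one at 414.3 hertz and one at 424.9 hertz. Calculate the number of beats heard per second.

The beat frequency equals the magnitude of the frequency difference.
|414.3 − 424.9| = 10.6 Hz.

10.6 Hz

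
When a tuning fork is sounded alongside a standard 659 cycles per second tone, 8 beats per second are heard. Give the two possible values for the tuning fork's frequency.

651 Hz or 667 Hz

|f − 659| = 8, so f = 659 ± 8.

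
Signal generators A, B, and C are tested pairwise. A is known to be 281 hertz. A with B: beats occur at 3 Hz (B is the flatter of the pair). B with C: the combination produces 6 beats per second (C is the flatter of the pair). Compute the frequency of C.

B is below A, so f_B = 281 − 3 = 278 Hz.
C is below B, so f_C = 278 − 6 = 272 Hz.

272 Hz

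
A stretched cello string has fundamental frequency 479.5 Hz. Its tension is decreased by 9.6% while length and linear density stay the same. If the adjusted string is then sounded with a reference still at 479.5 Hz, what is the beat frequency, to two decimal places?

23.60 Hz

For a string, f ∝ √T, so the new frequency is 479.5·√0.904 = 455.9034 Hz.
f_beat = |455.9034 − 479.5| = 23.60 Hz.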